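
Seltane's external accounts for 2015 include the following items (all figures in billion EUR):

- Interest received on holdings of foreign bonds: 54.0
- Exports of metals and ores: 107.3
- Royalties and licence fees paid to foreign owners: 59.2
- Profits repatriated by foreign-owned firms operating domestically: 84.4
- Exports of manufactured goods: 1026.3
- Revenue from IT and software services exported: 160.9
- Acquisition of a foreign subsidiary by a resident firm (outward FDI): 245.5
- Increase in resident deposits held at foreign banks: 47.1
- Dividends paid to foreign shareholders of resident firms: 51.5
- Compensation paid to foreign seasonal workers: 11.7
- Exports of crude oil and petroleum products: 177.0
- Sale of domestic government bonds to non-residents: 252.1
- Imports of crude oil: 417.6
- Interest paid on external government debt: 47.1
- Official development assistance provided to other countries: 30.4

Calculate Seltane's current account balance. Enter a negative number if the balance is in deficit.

Goods: 1026.3 + 177.0 + 107.3 - 417.6 = 893.0
Services: -59.2 + 160.9 = 101.7
Primary income: -84.4 - 51.5 - 47.1 + 54.0 - 11.7 = -140.7
Secondary income: -30.4
Current account = 893.0 + 101.7 + (-140.7) + (-30.4) = 823.6
(Excluded from the current account — financial account: acquisition of a foreign subsidiary by a resident firm (outward FDI) 245.5, increase in resident deposits held at foreign banks 47.1, sale of domestic government bonds to non-residents 252.1.)

823.6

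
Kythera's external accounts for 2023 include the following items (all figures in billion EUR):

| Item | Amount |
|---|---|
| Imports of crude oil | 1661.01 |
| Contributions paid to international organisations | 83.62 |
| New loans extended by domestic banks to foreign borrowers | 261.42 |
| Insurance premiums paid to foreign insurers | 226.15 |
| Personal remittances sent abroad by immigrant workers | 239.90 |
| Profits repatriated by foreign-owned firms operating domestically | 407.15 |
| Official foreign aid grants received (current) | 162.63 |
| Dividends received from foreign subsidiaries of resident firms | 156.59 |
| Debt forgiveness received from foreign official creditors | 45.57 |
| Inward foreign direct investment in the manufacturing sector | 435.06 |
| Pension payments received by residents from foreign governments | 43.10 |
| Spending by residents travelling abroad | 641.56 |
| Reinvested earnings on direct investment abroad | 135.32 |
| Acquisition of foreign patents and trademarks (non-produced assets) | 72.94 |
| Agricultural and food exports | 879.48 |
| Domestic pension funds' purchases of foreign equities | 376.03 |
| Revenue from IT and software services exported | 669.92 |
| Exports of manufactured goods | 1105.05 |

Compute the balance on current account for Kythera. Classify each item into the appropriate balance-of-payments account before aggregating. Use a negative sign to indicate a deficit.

Goods: 879.48 + 1105.05 - 1661.01 = 323.52
Services: 669.92 - 226.15 - 641.56 = -197.79
Primary income: 135.32 - 407.15 + 156.59 = -115.24
Secondary income: -83.62 - 239.90 + 162.63 + 43.10 = -117.79
Current account = 323.52 + (-197.79) + (-115.24) + (-117.79) = -107.30
(Excluded from the current account — financial account: new loans extended by domestic banks to foreign borrowers 261.42, inward foreign direct investment in the manufacturing sector 435.06, domestic pension funds' purchases of foreign equities 376.03; capital account: debt forgiveness received from foreign official creditors 45.57, acquisition of foreign patents and trademarks (non-produced assets) 72.94.)

-107.30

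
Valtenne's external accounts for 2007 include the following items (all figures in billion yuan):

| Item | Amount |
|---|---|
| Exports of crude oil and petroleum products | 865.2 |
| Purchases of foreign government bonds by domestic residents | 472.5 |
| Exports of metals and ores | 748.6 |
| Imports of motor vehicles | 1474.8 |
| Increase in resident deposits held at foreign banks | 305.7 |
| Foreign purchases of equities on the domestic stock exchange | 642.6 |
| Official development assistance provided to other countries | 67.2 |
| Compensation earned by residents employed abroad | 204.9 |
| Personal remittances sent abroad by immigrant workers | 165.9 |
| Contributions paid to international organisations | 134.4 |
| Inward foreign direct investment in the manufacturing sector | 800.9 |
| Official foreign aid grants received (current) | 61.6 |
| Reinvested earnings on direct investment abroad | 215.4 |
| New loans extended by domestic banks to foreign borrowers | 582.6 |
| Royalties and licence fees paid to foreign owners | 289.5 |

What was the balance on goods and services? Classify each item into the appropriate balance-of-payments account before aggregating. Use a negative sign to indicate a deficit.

Goods: 748.6 - 1474.8 + 865.2 = 139.0
Services: -289.5
Trade balance = 139.0 + (-289.5) = -150.5
(Excluded from the trade balance — financial account: purchases of foreign government bonds by domestic residents 472.5, increase in resident deposits held at foreign banks 305.7, foreign purchases of equities on the domestic stock exchange 642.6, inward foreign direct investment in the manufacturing sector 800.9, new loans extended by domestic banks to foreign borrowers 582.6; secondary income: official development assistance provided to other countries 67.2, personal remittances sent abroad by immigrant workers 165.9, contributions paid to international organisations 134.4, official foreign aid grants received (current) 61.6; primary income: compensation earned by residents employed abroad 204.9, reinvested earnings on direct investment abroad 215.4.)

-150.5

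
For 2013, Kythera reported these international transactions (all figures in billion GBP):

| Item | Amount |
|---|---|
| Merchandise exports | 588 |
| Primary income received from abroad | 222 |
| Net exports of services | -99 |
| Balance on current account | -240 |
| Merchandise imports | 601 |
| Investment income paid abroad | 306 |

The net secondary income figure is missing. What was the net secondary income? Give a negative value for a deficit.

Current account = goods balance + services balance + net primary income + net secondary income
Sum of the known components = -196
Net secondary income = CA - (known components) = -240 - (-196) = -44

-44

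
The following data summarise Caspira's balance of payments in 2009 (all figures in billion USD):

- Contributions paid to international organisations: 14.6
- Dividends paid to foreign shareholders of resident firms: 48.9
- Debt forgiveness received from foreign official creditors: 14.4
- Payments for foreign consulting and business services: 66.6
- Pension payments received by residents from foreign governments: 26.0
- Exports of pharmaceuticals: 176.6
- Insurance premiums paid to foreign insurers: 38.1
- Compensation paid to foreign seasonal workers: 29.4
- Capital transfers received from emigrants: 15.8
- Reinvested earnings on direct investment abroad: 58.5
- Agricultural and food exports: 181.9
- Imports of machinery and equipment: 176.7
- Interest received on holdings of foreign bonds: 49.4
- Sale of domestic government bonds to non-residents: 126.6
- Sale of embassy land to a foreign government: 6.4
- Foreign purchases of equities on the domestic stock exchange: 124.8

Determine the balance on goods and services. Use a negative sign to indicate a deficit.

Goods: 181.9 + 176.6 - 176.7 = 181.8
Services: -66.6 - 38.1 = -104.7
Trade balance = 181.8 + (-104.7) = 77.1
(Excluded from the trade balance — secondary income: contributions paid to international organisations 14.6, pension payments received by residents from foreign governments 26.0; primary income: dividends paid to foreign shareholders of resident firms 48.9, compensation paid to foreign seasonal workers 29.4, reinvested earnings on direct investment abroad 58.5, interest received on holdings of foreign bonds 49.4; capital account: debt forgiveness received from foreign official creditors 14.4, capital transfers received from emigrants 15.8, sale of embassy land to a foreign government 6.4; financial account: sale of domestic government bonds to non-residents 126.6, foreign purchases of equities on the domestic stock exchange 124.8.)

77.1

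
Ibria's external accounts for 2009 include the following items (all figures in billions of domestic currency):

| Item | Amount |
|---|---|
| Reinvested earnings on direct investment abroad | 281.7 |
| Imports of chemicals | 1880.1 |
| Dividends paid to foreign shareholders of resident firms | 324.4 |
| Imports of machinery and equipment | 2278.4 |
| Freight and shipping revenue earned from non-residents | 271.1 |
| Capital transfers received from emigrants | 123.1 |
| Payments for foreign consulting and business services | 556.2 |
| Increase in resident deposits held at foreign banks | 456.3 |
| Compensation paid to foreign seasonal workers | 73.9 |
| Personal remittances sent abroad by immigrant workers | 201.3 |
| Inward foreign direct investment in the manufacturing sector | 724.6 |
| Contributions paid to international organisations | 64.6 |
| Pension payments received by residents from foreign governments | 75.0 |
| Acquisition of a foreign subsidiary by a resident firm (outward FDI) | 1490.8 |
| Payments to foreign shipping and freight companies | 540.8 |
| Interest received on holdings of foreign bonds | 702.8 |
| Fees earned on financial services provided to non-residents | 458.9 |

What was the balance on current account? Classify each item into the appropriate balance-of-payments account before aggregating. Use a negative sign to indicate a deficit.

Goods: -1880.1 - 2278.4 = -4158.5
Services: -556.2 - 540.8 + 458.9 + 271.1 = -367.0
Primary income: 281.7 - 324.4 - 73.9 + 702.8 = 586.2
Secondary income: -201.3 + 75.0 - 64.6 = -190.9
Current account = (-4158.5) + (-367.0) + 586.2 + (-190.9) = -4130.2
(Excluded from the current account — capital account: capital transfers received from emigrants 123.1; financial account: increase in resident deposits held at foreign banks 456.3, inward foreign direct investment in the manufacturing sector 724.6, acquisition of a foreign subsidiary by a resident firm (outward FDI) 1490.8.)

-4130.2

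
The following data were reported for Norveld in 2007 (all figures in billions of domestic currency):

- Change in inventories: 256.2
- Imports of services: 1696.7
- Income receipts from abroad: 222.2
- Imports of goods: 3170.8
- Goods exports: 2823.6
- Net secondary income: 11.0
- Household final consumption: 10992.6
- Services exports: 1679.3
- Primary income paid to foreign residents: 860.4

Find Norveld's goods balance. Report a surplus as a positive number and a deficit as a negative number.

Goods balance = 2823.6 - 3170.8 = -347.2

-347.2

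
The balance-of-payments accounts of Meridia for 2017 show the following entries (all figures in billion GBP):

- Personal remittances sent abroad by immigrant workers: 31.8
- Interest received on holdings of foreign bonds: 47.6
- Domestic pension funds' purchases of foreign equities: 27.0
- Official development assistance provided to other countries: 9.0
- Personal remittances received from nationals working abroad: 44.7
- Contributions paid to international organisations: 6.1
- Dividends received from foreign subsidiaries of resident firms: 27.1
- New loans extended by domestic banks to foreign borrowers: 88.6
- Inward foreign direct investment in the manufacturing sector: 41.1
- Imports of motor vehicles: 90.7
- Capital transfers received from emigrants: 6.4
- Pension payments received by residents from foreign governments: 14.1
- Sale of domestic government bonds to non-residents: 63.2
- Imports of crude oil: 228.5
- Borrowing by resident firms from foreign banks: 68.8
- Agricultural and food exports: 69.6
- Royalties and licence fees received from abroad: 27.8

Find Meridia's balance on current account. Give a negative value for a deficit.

-135.2

Goods: -228.5 - 90.7 + 69.6 = -249.6
Services: 27.8
Primary income: 27.1 + 47.6 = 74.7
Secondary income: -31.8 - 6.1 - 9.0 + 14.1 + 44.7 = 11.9
Current account = (-249.6) + 27.8 + 74.7 + 11.9 = -135.2
(Excluded from the current account — financial account: domestic pension funds' purchases of foreign equities 27.0, new loans extended by domestic banks to foreign borrowers 88.6, inward foreign direct investment in the manufacturing sector 41.1, sale of domestic government bonds to non-residents 63.2, borrowing by resident firms from foreign banks 68.8; capital account: capital transfers received from emigrants 6.4.)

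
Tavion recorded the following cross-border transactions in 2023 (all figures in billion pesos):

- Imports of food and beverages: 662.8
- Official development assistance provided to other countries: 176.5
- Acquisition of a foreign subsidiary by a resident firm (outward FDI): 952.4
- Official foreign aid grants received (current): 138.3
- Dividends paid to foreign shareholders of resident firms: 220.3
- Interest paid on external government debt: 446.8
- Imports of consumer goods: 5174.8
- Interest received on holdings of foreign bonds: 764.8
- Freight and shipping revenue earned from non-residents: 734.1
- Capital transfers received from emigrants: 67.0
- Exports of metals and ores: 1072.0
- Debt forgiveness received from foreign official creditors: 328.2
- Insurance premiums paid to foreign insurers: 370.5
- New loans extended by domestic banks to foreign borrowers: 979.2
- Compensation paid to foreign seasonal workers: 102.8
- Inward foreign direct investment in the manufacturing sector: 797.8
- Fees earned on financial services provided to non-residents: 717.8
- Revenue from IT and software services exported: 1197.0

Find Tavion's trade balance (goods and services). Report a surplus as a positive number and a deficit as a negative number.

Goods: -5174.8 + 1072.0 - 662.8 = -4765.6
Services: 1197.0 + 734.1 + 717.8 - 370.5 = 2278.4
Trade balance = -4765.6 + 2278.4 = -2487.2
(Excluded from the trade balance — secondary income: official development assistance provided to other countries 176.5, official foreign aid grants received (current) 138.3; financial account: acquisition of a foreign subsidiary by a resident firm (outward FDI) 952.4, new loans extended by domestic banks to foreign borrowers 979.2, inward foreign direct investment in the manufacturing sector 797.8; primary income: dividends paid to foreign shareholders of resident firms 220.3, interest paid on external government debt 446.8, interest received on holdings of foreign bonds 764.8, compensation paid to foreign seasonal workers 102.8; capital account: capital transfers received from emigrants 67.0, debt forgiveness received from foreign official creditors 328.2.)

-2487.2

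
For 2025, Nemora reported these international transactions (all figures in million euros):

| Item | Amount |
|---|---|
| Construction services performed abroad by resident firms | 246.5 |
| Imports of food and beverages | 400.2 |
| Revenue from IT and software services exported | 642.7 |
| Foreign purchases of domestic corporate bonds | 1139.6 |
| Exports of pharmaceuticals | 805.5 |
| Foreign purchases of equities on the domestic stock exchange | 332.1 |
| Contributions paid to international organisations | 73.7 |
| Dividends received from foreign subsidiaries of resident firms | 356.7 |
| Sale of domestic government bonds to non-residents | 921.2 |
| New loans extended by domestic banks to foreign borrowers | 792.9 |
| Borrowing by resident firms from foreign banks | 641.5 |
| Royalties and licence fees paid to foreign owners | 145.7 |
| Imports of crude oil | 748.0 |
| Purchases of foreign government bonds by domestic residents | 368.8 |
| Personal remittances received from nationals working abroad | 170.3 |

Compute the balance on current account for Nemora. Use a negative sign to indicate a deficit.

Goods: -400.2 + 805.5 - 748.0 = -342.7
Services: -145.7 + 246.5 + 642.7 = 743.5
Primary income: 356.7
Secondary income: -73.7 + 170.3 = 96.6
Current account = (-342.7) + 743.5 + 356.7 + 96.6 = 854.1
(Excluded from the current account — financial account: foreign purchases of domestic corporate bonds 1139.6, foreign purchases of equities on the domestic stock exchange 332.1, sale of domestic government bonds to non-residents 921.2, new loans extended by domestic banks to foreign borrowers 792.9, borrowing by resident firms from foreign banks 641.5, purchases of foreign government bonds by domestic residents 368.8.)

854.1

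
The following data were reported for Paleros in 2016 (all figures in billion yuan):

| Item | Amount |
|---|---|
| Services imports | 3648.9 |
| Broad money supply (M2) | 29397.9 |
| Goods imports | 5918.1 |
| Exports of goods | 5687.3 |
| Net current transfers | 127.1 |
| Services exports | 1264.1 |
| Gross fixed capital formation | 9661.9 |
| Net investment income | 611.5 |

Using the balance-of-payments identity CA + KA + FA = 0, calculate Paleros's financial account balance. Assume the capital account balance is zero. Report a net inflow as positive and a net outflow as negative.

1877.0

Goods balance = 5687.3 - 5918.1 = -230.8
Services balance = 1264.1 - 3648.9 = -2384.8
Trade balance (goods + services) = -230.8 + (-2384.8) = -2615.6
Net primary income = 611.5
Net secondary income = 127.1
Current account = -2615.6 + 611.5 + 127.1 = -1877.0
Financial account = -(-1877.0) = 1877.0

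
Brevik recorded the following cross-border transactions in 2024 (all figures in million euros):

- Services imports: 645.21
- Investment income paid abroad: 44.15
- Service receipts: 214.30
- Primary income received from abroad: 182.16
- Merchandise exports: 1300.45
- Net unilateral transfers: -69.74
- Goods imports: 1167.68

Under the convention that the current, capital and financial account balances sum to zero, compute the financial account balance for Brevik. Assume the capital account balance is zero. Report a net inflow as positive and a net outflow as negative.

229.87

Goods balance = 1300.45 - 1167.68 = 132.77
Services balance = 214.30 - 645.21 = -430.91
Trade balance (goods + services) = 132.77 + (-430.91) = -298.14
Net primary income = 182.16 - 44.15 = 138.01
Net secondary income = -69.74
Current account = -298.14 + 138.01 + (-69.74) = -229.87
Financial account = -(-229.87) = 229.87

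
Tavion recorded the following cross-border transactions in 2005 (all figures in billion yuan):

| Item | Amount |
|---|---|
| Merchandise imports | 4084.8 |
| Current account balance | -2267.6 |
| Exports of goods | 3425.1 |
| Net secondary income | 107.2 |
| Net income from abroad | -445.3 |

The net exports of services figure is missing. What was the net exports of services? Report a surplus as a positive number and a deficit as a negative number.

Current account = goods balance + services balance + net primary income + net secondary income
Sum of the known components = -997.8
Net exports of services = CA - (known components) = -2267.6 - (-997.8) = -1269.8

-1269.8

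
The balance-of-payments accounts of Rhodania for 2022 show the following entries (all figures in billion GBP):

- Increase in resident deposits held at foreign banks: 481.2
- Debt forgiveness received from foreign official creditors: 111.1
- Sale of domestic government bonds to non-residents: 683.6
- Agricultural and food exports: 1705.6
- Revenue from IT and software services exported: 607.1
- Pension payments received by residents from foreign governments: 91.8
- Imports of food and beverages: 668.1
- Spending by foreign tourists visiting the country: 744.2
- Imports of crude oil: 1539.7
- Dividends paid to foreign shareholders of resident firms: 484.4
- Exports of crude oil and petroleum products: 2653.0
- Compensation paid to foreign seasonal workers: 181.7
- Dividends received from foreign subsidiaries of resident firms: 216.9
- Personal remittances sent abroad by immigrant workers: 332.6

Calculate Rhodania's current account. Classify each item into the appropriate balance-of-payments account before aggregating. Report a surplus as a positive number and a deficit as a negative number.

Goods: -668.1 - 1539.7 + 1705.6 + 2653.0 = 2150.8
Services: 607.1 + 744.2 = 1351.3
Primary income: -484.4 - 181.7 + 216.9 = -449.2
Secondary income: 91.8 - 332.6 = -240.8
Current account = 2150.8 + 1351.3 + (-449.2) + (-240.8) = 2812.1
(Excluded from the current account — financial account: increase in resident deposits held at foreign banks 481.2, sale of domestic government bonds to non-residents 683.6; capital account: debt forgiveness received from foreign official creditors 111.1.)

2812.1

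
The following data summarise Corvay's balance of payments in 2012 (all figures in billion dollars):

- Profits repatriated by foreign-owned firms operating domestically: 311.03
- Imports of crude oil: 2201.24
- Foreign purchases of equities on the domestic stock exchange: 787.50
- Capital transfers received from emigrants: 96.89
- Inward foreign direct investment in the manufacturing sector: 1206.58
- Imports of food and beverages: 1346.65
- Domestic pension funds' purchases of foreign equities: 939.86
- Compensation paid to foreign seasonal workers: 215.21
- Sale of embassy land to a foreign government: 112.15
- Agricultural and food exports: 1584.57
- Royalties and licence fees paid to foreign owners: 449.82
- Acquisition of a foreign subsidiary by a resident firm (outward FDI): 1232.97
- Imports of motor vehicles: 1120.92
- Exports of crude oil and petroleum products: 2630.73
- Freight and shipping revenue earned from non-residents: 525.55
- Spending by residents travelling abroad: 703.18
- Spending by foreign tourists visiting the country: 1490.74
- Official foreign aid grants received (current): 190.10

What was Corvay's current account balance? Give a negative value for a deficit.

Goods: -2201.24 + 1584.57 + 2630.73 - 1120.92 - 1346.65 = -453.51
Services: 525.55 + 1490.74 - 449.82 - 703.18 = 863.29
Primary income: -215.21 - 311.03 = -526.24
Secondary income: 190.10
Current account = (-453.51) + 863.29 + (-526.24) + 190.10 = 73.64
(Excluded from the current account — financial account: foreign purchases of equities on the domestic stock exchange 787.50, inward foreign direct investment in the manufacturing sector 1206.58, domestic pension funds' purchases of foreign equities 939.86, acquisition of a foreign subsidiary by a resident firm (outward FDI) 1232.97; capital account: capital transfers received from emigrants 96.89, sale of embassy land to a foreign government 112.15.)

73.64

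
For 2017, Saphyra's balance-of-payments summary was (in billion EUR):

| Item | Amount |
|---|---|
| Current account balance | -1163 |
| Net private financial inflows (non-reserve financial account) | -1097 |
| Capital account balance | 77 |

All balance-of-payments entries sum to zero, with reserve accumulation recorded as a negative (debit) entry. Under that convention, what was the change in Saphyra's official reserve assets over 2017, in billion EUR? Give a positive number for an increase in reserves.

-2183

Official reserve transactions balance = -((-1163) + 77 + (-1097)) = 2183
An accumulation of reserves is recorded as a debit (negative entry), so the change in the stock of reserves is the negative of that balance.
Change in official reserves = -(2183) = -2183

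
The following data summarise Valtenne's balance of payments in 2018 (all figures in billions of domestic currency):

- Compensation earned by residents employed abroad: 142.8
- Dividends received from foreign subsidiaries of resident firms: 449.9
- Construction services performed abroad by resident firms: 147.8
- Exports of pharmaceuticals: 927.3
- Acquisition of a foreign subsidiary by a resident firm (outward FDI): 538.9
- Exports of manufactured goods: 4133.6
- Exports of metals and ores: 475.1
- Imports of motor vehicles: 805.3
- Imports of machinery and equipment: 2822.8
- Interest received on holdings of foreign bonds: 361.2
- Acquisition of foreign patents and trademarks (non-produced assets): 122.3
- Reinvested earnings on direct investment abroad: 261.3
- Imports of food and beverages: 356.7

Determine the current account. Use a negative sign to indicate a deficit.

Goods: -356.7 + 475.1 - 2822.8 + 927.3 + 4133.6 - 805.3 = 1551.2
Services: 147.8
Primary income: 361.2 + 449.9 + 142.8 + 261.3 = 1215.2
Current account = 1551.2 + 147.8 + 1215.2 = 2914.2
(Excluded from the current account — financial account: acquisition of a foreign subsidiary by a resident firm (outward FDI) 538.9; capital account: acquisition of foreign patents and trademarks (non-produced assets) 122.3.)

2914.2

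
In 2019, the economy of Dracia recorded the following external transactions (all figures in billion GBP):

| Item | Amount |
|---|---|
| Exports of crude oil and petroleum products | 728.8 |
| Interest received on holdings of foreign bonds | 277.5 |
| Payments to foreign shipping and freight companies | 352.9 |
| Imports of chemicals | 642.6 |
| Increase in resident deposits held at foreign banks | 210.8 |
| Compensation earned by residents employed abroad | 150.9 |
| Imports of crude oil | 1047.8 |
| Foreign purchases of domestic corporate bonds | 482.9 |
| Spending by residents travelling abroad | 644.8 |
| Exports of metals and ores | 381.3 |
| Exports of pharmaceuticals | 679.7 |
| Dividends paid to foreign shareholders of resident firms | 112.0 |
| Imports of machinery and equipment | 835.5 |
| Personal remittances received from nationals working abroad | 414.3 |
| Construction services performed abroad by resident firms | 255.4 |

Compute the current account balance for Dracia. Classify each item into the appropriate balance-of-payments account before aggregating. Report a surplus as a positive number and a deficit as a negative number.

-747.7

Goods: 728.8 + 381.3 - 835.5 - 1047.8 + 679.7 - 642.6 = -736.1
Services: 255.4 - 352.9 - 644.8 = -742.3
Primary income: 150.9 + 277.5 - 112.0 = 316.4
Secondary income: 414.3
Current account = (-736.1) + (-742.3) + 316.4 + 414.3 = -747.7
(Excluded from the current account — financial account: increase in resident deposits held at foreign banks 210.8, foreign purchases of domestic corporate bonds 482.9.)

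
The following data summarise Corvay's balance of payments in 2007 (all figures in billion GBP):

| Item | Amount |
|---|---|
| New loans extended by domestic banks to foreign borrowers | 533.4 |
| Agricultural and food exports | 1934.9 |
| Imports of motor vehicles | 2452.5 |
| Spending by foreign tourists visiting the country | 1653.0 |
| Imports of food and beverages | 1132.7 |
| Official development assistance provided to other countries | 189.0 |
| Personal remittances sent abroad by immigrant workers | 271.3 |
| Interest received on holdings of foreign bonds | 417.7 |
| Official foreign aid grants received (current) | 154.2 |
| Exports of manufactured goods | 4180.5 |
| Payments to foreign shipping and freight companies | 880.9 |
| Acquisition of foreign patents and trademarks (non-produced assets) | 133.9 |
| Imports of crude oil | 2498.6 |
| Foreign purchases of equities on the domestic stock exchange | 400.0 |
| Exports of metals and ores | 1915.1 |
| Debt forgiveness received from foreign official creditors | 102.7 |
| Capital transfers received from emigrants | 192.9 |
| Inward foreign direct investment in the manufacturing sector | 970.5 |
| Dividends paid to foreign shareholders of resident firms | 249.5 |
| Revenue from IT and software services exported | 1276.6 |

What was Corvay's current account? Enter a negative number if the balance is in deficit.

Goods: -2452.5 - 1132.7 - 2498.6 + 4180.5 + 1934.9 + 1915.1 = 1946.7
Services: 1653.0 - 880.9 + 1276.6 = 2048.7
Primary income: 417.7 - 249.5 = 168.2
Secondary income: 154.2 - 271.3 - 189.0 = -306.1
Current account = 1946.7 + 2048.7 + 168.2 + (-306.1) = 3857.5
(Excluded from the current account — financial account: new loans extended by domestic banks to foreign borrowers 533.4, foreign purchases of equities on the domestic stock exchange 400.0, inward foreign direct investment in the manufacturing sector 970.5; capital account: acquisition of foreign patents and trademarks (non-produced assets) 133.9, debt forgiveness received from foreign official creditors 102.7, capital transfers received from emigrants 192.9.)

3857.5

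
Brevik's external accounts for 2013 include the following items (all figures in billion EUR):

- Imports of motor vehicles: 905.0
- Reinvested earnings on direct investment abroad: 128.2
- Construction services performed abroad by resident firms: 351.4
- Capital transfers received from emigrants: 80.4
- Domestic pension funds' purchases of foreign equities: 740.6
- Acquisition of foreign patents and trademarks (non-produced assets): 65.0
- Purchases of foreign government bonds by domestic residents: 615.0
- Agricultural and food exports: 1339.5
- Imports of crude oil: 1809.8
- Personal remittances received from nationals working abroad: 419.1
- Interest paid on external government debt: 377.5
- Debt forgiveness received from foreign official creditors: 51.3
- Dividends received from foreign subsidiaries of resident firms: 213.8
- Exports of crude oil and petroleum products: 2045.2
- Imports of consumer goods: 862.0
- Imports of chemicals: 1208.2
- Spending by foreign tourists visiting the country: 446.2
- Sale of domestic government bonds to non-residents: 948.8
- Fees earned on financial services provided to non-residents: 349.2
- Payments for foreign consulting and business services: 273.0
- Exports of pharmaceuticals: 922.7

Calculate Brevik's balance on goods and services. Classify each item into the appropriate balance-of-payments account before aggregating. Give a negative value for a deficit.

396.2

Goods: -1208.2 + 922.7 + 2045.2 - 1809.8 + 1339.5 - 905.0 - 862.0 = -477.6
Services: 446.2 - 273.0 + 351.4 + 349.2 = 873.8
Trade balance = -477.6 + 873.8 = 396.2
(Excluded from the trade balance — primary income: reinvested earnings on direct investment abroad 128.2, interest paid on external government debt 377.5, dividends received from foreign subsidiaries of resident firms 213.8; capital account: capital transfers received from emigrants 80.4, acquisition of foreign patents and trademarks (non-produced assets) 65.0, debt forgiveness received from foreign official creditors 51.3; financial account: domestic pension funds' purchases of foreign equities 740.6, purchases of foreign government bonds by domestic residents 615.0, sale of domestic government bonds to non-residents 948.8; secondary income: personal remittances received from nationals working abroad 419.1.)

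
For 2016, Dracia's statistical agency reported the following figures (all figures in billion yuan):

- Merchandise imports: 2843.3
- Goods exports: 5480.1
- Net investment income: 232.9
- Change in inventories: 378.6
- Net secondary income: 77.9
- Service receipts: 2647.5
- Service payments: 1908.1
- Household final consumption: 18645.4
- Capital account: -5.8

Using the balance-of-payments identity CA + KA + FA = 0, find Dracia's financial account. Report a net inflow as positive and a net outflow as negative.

-3681.2

Goods balance = 5480.1 - 2843.3 = 2636.8
Services balance = 2647.5 - 1908.1 = 739.4
Trade balance (goods + services) = 2636.8 + 739.4 = 3376.2
Net primary income = 232.9
Net secondary income = 77.9
Current account = 3376.2 + 232.9 + 77.9 = 3687.0
Financial account = -(3687.0 + (-5.8)) = -3681.2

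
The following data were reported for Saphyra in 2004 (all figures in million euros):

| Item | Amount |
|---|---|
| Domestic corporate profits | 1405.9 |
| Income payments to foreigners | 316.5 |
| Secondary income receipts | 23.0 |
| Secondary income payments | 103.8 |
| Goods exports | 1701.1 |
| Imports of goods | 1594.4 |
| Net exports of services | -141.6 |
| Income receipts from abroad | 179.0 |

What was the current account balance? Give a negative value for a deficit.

-253.2

Goods balance = 1701.1 - 1594.4 = 106.7
Services balance = -141.6
Trade balance (goods + services) = 106.7 + (-141.6) = -34.9
Net primary income = 179.0 - 316.5 = -137.5
Net secondary income = 23.0 - 103.8 = -80.8
Current account = -34.9 + (-137.5) + (-80.8) = -253.2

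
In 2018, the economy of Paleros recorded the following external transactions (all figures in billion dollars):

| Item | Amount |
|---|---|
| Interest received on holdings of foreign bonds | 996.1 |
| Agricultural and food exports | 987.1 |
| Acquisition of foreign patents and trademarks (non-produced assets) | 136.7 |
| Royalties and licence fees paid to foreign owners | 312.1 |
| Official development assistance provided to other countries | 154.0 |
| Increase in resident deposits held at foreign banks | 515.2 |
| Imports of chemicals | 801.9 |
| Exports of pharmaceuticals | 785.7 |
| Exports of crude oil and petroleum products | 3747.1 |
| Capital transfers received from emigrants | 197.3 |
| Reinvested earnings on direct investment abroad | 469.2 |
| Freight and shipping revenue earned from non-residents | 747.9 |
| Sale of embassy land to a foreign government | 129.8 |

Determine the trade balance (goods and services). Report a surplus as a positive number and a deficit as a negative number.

Goods: -801.9 + 785.7 + 3747.1 + 987.1 = 4718.0
Services: -312.1 + 747.9 = 435.8
Trade balance = 4718.0 + 435.8 = 5153.8
(Excluded from the trade balance — primary income: interest received on holdings of foreign bonds 996.1, reinvested earnings on direct investment abroad 469.2; capital account: acquisition of foreign patents and trademarks (non-produced assets) 136.7, capital transfers received from emigrants 197.3, sale of embassy land to a foreign government 129.8; secondary income: official development assistance provided to other countries 154.0; financial account: increase in resident deposits held at foreign banks 515.2.)

5153.8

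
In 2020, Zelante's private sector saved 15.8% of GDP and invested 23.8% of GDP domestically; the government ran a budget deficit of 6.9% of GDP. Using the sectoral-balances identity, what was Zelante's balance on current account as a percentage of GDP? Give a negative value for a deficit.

-14.9

By the sectoral-balances identity, CA = (S_private - I) + (T - G).
Private balance = 15.8 - 23.8 = -8.0
Government balance (T - G) = -6.9
CA = -8.0 + (-6.9) = -14.9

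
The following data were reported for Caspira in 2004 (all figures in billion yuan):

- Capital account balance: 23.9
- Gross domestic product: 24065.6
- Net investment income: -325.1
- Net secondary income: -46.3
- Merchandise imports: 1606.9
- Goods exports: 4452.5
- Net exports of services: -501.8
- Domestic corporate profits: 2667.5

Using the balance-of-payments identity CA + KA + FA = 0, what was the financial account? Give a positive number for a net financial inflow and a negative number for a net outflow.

Goods balance = 4452.5 - 1606.9 = 2845.6
Services balance = -501.8
Trade balance (goods + services) = 2845.6 + (-501.8) = 2343.8
Net primary income = -325.1
Net secondary income = -46.3
Current account = 2343.8 + (-325.1) + (-46.3) = 1972.4
Financial account = -(1972.4 + 23.9) = -1996.3

-1996.3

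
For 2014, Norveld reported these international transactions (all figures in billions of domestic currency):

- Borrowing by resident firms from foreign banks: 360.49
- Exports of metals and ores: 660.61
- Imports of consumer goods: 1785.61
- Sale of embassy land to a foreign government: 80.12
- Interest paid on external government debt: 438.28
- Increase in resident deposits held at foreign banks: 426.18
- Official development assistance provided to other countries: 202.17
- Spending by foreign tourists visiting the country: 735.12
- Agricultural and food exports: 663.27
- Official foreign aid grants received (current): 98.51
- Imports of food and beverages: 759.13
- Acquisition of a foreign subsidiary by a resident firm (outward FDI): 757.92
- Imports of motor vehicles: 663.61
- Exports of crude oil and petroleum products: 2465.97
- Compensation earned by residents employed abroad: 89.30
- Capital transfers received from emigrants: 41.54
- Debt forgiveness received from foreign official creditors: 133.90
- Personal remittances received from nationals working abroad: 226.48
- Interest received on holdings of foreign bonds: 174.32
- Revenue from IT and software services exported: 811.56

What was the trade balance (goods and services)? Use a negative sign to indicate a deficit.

Goods: 663.27 - 1785.61 - 663.61 - 759.13 + 660.61 + 2465.97 = 581.50
Services: 811.56 + 735.12 = 1546.68
Trade balance = 581.50 + 1546.68 = 2128.18
(Excluded from the trade balance — financial account: borrowing by resident firms from foreign banks 360.49, increase in resident deposits held at foreign banks 426.18, acquisition of a foreign subsidiary by a resident firm (outward FDI) 757.92; capital account: sale of embassy land to a foreign government 80.12, capital transfers received from emigrants 41.54, debt forgiveness received from foreign official creditors 133.90; primary income: interest paid on external government debt 438.28, compensation earned by residents employed abroad 89.30, interest received on holdings of foreign bonds 174.32; secondary income: official development assistance provided to other countries 202.17, official foreign aid grants received (current) 98.51, personal remittances received from nationals working abroad 226.48.)

2128.18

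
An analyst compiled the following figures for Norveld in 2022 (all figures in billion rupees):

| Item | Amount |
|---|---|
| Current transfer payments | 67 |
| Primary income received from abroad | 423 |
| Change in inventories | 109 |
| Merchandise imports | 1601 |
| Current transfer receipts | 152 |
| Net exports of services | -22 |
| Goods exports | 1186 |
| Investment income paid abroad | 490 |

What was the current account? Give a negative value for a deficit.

Goods balance = 1186 - 1601 = -415
Services balance = -22
Trade balance (goods + services) = -415 + (-22) = -437
Net primary income = 423 - 490 = -67
Net secondary income = 152 - 67 = 85
Current account = -437 + (-67) + 85 = -419

-419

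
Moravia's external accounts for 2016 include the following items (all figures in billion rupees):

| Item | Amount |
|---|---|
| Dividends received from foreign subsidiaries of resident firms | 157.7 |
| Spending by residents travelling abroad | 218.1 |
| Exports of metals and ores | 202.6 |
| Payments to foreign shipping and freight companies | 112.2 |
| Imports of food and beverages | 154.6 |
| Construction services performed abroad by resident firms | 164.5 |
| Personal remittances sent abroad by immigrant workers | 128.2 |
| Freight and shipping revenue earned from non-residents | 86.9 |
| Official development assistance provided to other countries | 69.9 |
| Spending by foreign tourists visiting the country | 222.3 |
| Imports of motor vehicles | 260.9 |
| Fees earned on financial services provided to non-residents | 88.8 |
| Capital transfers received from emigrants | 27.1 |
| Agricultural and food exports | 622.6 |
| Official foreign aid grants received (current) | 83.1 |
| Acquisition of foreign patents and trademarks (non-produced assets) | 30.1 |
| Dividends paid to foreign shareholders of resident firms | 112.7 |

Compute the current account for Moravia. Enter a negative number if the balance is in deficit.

571.9

Goods: -260.9 + 622.6 + 202.6 - 154.6 = 409.7
Services: 164.5 - 112.2 + 88.8 + 86.9 - 218.1 + 222.3 = 232.2
Primary income: 157.7 - 112.7 = 45.0
Secondary income: 83.1 - 128.2 - 69.9 = -115.0
Current account = 409.7 + 232.2 + 45.0 + (-115.0) = 571.9
(Excluded from the current account — capital account: capital transfers received from emigrants 27.1, acquisition of foreign patents and trademarks (non-produced assets) 30.1.)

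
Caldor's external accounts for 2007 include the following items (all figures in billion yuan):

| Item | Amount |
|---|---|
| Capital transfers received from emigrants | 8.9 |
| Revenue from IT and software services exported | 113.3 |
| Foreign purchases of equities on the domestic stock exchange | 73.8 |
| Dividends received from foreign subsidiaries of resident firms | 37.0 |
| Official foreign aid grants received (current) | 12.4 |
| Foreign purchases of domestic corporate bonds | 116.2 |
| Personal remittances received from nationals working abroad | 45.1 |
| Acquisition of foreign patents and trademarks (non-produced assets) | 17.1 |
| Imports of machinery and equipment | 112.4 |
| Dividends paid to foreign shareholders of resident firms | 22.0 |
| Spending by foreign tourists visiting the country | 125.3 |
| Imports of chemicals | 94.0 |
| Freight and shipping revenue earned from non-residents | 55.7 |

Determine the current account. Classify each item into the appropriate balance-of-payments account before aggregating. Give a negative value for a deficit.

160.4

Goods: -112.4 - 94.0 = -206.4
Services: 55.7 + 125.3 + 113.3 = 294.3
Primary income: -22.0 + 37.0 = 15.0
Secondary income: 12.4 + 45.1 = 57.5
Current account = (-206.4) + 294.3 + 15.0 + 57.5 = 160.4
(Excluded from the current account — capital account: capital transfers received from emigrants 8.9, acquisition of foreign patents and trademarks (non-produced assets) 17.1; financial account: foreign purchases of equities on the domestic stock exchange 73.8, foreign purchases of domestic corporate bonds 116.2.)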